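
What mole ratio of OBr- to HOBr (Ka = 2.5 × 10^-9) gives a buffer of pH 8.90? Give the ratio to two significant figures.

ratio = 2.0

pKa = -log(2.5 × 10^-9) = 8.602
pH = pKa + log(r) ⇒ log(r) = 8.90 − 8.602 = +0.298
r = [OBr-]/[HOBr] = 10^(+0.298) = 1.99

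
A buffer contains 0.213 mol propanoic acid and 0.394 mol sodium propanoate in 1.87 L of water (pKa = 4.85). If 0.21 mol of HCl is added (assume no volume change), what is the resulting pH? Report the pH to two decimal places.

pH = 4.49

Added H+ converts CH3CH2COO- to CH3CH2COOH: CH3CH2COOH → 0.423 mol, CH3CH2COO- → 0.184 mol.
pH = pKa + log([A⁻]/[HA]) = 4.85 + log(0.184/0.423) = 4.85 -0.362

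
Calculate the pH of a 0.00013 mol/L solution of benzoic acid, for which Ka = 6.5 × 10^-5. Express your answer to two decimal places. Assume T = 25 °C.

C6H5COOH ⇌ C6H5COO- + H+
From the ICE table, Ka = [H+]²/(0.00013 − [H+]) = 6.5 × 10^-5.
Here C₀/Ka ≈ 2, so the small-[H+] approximation fails. Use the quadratic:
[H+] = [−6.5e-05 + √(6.5e-05² + 3.38e-08)]/2 = 6.50 × 10^-5 M
pH = −log(6.50 × 10^-5) = 4.19

pH = 4.19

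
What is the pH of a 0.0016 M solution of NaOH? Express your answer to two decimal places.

NaOH is a strong base; [OH-] = 0.0016 M.
pOH = -log(0.0016) = 2.80
pH = 14.00 - 2.80 = 11.20

pH = 11.20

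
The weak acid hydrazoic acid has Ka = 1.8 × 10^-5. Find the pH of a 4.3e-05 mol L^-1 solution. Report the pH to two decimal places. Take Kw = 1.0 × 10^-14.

pH = 4.69

HN3 ⇌ N3- + H+
From the ICE table, Ka = [H+]²/(4.3e-05 − [H+]) = 1.8 × 10^-5.
[H+] is not negligible relative to C₀; solve [H+]² + 1.8e-05·[H+] − 7.74e-10 = 0.
[H+] = [−1.8e-05 + √(1.8e-05² + 3.1e-09)]/2 = 2.02 × 10^-5 M
pH = −log[H+] = −log(2.02 × 10^-5) = 4.69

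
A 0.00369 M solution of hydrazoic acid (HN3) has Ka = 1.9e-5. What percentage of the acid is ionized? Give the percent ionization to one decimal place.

HN3 ⇌ N3- + H+; let x = [H+] at equilibrium.
Ka = x²/(C₀ − x); solving the quadratic gives x = 2.55 × 10^-4 M.
% ionization = x/C₀ × 100% = 2.55 × 10^-4/0.00369 × 100% = 6.9%

6.9%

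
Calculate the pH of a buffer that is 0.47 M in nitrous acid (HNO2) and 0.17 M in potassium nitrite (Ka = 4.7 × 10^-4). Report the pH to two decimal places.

pH = 2.89

pKa = −log(4.7 × 10^-4) = 3.328
pH = pKa + log([A⁻]/[HA]) = 3.328 + log(0.17/0.47)
pH = 3.328 + (-0.442) = 2.89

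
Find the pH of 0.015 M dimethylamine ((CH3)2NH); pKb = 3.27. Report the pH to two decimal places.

pH = 11.41

(CH3)2NH + H2O ⇌ (CH3)2NH2+ + OH-
Kb = 10^(−3.27) = 5.37 × 10^-4
From the ICE table, Kb = [OH-]²/(0.015 − [OH-]) = 5.37 × 10^-4.
Here C₀/Kb ≈ 27.9, so the small-[OH-] approximation fails. Use the quadratic:
[OH-] = [−0.000537 + √(0.000537² + 3.22e-05)]/2 = 2.58 × 10^-3 M
pOH = −log(2.58 × 10^-3) = 2.59; pH = 14.00 − 2.59 = 11.41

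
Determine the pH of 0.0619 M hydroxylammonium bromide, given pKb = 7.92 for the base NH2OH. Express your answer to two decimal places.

pH = 3.64

NH3OH+ is the conjugate acid of the weak base NH2OH.
Kb = 10^(−7.92) = 1.20 × 10^-8
Ka = Kw/Kb = 1.0×10^-14 / 1.20 × 10^-8 = 8.33 × 10^-7
From the ICE table, Ka = [H+]²/(0.0619 − [H+]) = 8.33 × 10^-7.
Since Ka ≪ C₀, [H+] ≈ √(Ka·C₀) = 2.27 × 10^-4 M.
([H+]/C₀ = 0.37% < 5%, so the approximation holds.)
pH = −log[H+] = −log(2.27 × 10^-4) = 3.64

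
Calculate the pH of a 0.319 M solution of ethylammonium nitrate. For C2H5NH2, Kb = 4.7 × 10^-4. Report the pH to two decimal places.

pH = 5.58

C2H5NH3+ is the conjugate acid of the weak base C2H5NH2.
Ka = Kw/Kb = 1.0×10^-14 / 4.7 × 10^-4 = 2.13 × 10^-11
Let x = [H+] at equilibrium. Ka = x²/(0.319 − x).
Assume x ≪ 0.319: x ≈ √(2.13 × 10^-11 × 0.319) = 2.61 × 10^-6 M
pH = −log[H+] = −log(2.61 × 10^-6) = 5.58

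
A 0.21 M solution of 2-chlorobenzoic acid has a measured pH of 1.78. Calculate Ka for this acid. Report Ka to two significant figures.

[H+] = 10^(-1.78) = 1.66 × 10^-2 M
At equilibrium [HA] = 0.21 − 1.66 × 10^-2 = 1.93 × 10^-1 M
Ka = [H+][A-]/[HA] = (1.66 × 10^-2)² / 1.93 × 10^-1 = 1.4 × 10^-3

Ka = 1.4 × 10^-3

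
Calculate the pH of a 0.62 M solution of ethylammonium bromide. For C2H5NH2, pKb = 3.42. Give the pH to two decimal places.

C2H5NH3+ is the conjugate acid of the weak base C2H5NH2.
Kb = 10^(−3.42) = 3.80 × 10^-4
Ka = Kw/Kb = 1.0×10^-14 / 3.80 × 10^-4 = 2.63 × 10^-11
From the ICE table, Ka = [H+]²/(0.62 − [H+]) = 2.63 × 10^-11.
Since Ka ≪ C₀, [H+] ≈ √(Ka·C₀) = 4.04 × 10^-6 M.
pH = −log[H+] = −log(4.04 × 10^-6) = 5.39

pH = 5.39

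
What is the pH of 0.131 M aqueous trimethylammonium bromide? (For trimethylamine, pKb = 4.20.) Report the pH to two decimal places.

(CH3)3NH+ is the conjugate acid of the weak base (CH3)3N.
Kb = 10^(−4.20) = 6.31 × 10^-5
Ka = Kw/Kb = 1.0×10^-14 / 6.31 × 10^-5 = 1.58 × 10^-10
Ka = x²/(0.131 − x) = 1.58 × 10^-10
Since Ka ≪ C₀, x ≈ √(Ka·C₀) = 4.55 × 10^-6 M.
(x/C₀ = 0.0035% < 5%, so the approximation holds.)
pH = −log[H+] = −log(4.55 × 10^-6) = 5.34

pH = 5.34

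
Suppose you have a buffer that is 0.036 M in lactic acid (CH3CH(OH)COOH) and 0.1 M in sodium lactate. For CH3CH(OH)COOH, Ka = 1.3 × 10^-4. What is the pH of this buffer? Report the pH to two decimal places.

pKa = −log(1.3 × 10^-4) = 3.886
pH = pKa + log([A⁻]/[HA]) = 3.886 + log(0.1/0.036)
pH = 3.886 + (+0.444) = 4.33

pH = 4.33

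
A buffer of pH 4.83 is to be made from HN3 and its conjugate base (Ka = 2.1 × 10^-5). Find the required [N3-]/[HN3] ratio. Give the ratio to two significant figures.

pKa = -log(2.1 × 10^-5) = 4.678
pH = pKa + log(r) ⇒ log(r) = 4.83 − 4.678 = +0.152
r = [N3-]/[HN3] = 10^(+0.152) = 1.42

ratio = 1.4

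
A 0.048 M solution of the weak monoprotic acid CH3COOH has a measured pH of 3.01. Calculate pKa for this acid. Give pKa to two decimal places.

[H+] = 10^(-3.01) = 9.77 × 10^-4 M
At equilibrium [HA] = 0.048 − 9.77 × 10^-4 = 4.70 × 10^-2 M
Ka = [H+][A-]/[HA] = (9.77 × 10^-4)² / 4.70 × 10^-2 = 2.03 × 10^-5
pKa = -log(2.03 × 10^-5) = 4.69

pKa = 4.69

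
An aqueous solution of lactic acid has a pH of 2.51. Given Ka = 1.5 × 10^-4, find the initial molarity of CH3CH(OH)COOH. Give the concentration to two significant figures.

C₀ = 6.7 × 10^-2 M

[H+] = 10^(-2.51) = 3.09 × 10^-3 M = x
Ka = x²/(C₀ − x) ⇒ C₀ = x + x²/Ka
C₀ = 3.09 × 10^-3 + (3.09 × 10^-3)²/(1.5 × 10^-4) = 6.67 × 10^-2 M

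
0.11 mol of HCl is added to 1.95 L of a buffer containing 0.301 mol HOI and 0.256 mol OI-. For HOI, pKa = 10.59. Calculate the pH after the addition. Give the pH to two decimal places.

Added H+ converts OI- to HOI: HOI → 0.411 mol, OI- → 0.146 mol.
pH = pKa + log(n_OI-/n_HOI) = 10.59 + log(0.146/0.411) = 10.59 + (-0.449)

pH = 10.14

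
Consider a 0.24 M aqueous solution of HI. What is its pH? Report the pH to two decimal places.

HI is a strong acid and dissociates completely, so [H+] = 0.24 M.
pH = -log(0.24) = 0.62

pH = 0.62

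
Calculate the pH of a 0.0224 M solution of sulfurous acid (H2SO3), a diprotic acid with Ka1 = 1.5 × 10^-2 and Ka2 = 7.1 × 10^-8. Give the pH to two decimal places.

Ka1 ≫ Ka2, so treat the first dissociation as the only significant source of H+.
Ka1 = x²/(0.0224 − x) = 1.5 × 10^-2
Solving the quadratic: x = (−Ka1 + √(Ka1² + 4·Ka1·C₀))/2 = 1.23 × 10^-2 M
pH = −log(1.23 × 10^-2) = 1.91

pH = 1.91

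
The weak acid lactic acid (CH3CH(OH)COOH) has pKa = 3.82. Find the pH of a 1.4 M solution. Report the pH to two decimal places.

pH = 1.84

CH3CH(OH)COOH ⇌ CH3CH(OH)COO- + H+
Ka = 10^(−3.82) = 1.51 × 10^-4
Ka = [H+]²/(1.4 − [H+]) = 1.51 × 10^-4
Assume [H+] ≪ 1.4: [H+] ≈ √(1.51 × 10^-4 × 1.4) = 1.45 × 10^-2 M
Check: 1% ionized — well under 5%, approximation valid.
pH = −log(1.45 × 10^-2) = 1.84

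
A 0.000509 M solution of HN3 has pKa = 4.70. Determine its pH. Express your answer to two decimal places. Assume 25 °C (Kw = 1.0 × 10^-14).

HN3 ⇌ N3- + H+
Ka = 10^(−4.70) = 2.00 × 10^-5
Ka = [H+]²/(0.000509 − [H+]) = 2.00 × 10^-5
The 5% rule fails; solving [H+]² + Ka·[H+] − Ka·C₀ = 0 exactly:
[H+] = [−2e-05 + √(2e-05² + 4.07e-08)]/2 = 9.14 × 10^-5 M
pH = −log[H+] = −log(9.14 × 10^-5) = 4.04

pH = 4.04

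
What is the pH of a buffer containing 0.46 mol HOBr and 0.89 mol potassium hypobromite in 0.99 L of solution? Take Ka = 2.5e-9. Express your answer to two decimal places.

pH = 8.89

pKa = −log(2.5 × 10^-9) = 8.602
pH = pKa + log([A⁻]/[HA]) = 8.602 + log(0.89/0.46)
pH = 8.602 + (+0.287) = 8.89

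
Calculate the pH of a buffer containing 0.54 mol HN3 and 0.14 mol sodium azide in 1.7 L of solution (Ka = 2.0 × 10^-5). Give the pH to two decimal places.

pKa = −log(2.0 × 10^-5) = 4.699
Henderson–Hasselbalch: pH = pKa + log([N3-]/[HN3]) = 4.699 + log(0.14/0.54)
pH = 4.699 + (-0.586) = 4.11

pH = 4.11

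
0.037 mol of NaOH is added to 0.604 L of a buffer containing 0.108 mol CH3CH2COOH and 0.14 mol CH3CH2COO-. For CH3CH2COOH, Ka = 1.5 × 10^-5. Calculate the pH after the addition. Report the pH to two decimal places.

pH = 5.22

OH- converts CH3CH2COOH to CH3CH2COO-: CH3CH2COOH → 0.071 mol, CH3CH2COO- → 0.177 mol.
pKa = −log(1.5 × 10^-5) = 4.824
pH = pKa + log([A⁻]/[HA]) = 4.824 + log(0.177/0.071) = 4.824 +0.397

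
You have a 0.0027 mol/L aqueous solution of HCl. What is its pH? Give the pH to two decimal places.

HCl is a strong acid and dissociates completely, so [H+] = 0.0027 M.
pH = -log(0.0027) = 2.57

pH = 2.57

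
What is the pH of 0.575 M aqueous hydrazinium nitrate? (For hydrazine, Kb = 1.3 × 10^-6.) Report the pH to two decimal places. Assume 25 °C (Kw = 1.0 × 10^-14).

N2H5+ is the conjugate acid of the weak base N2H4.
Ka = Kw/Kb = 1.0×10^-14 / 1.3 × 10^-6 = 7.69 × 10^-9
Ka = x²/(0.575 − x) = 7.69 × 10^-9
Assume x ≪ 0.575: x ≈ √(7.69 × 10^-9 × 0.575) = 6.65 × 10^-5 M
(x/C₀ = 0.012% < 5%, so the approximation holds.)
pH = −log[H+] = −log(6.65 × 10^-5) = 4.18

pH = 4.18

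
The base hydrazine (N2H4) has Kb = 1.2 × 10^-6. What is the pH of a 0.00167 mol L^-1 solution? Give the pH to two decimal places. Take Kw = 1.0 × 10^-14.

pH = 9.65

N2H4 + H2O ⇌ N2H5+ + OH-
Kb = x²/(0.00167 − x) = 1.2 × 10^-6
Since Kb ≪ C₀, x ≈ √(Kb·C₀) = 4.48 × 10^-5 M.
(x/C₀ = 2.7% < 5%, so the approximation holds.)
pOH = 4.35, so pH = 14.00 − pOH = 9.65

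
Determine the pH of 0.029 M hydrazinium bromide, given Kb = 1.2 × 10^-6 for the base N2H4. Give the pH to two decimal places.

N2H5+ is the conjugate acid of the weak base N2H4.
Ka = Kw/Kb = 1.0×10^-14 / 1.2 × 10^-6 = 8.33 × 10^-9
Ka = [H+]²/(0.029 − [H+]) = 8.33 × 10^-9
Since Ka ≪ C₀, [H+] ≈ √(Ka·C₀) = 1.55 × 10^-5 M.
([H+]/C₀ = 0.054% < 5%, so the approximation holds.)
pH = −log[H+] = −log(1.55 × 10^-5) = 4.81

pH = 4.81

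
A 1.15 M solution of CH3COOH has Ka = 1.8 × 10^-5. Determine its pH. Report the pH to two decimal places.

CH3COOH ⇌ CH3COO- + H+
Ka = x²/(1.15 − x) = 1.8 × 10^-5
Neglecting x in the denominator: x = √(1.8 × 10^-5 × 1.15) = 4.55 × 10^-3 M
Check: 0.4% ionized — well under 5%, approximation valid.
pH = −log[H+] = −log(4.55 × 10^-3) = 2.34

pH = 2.34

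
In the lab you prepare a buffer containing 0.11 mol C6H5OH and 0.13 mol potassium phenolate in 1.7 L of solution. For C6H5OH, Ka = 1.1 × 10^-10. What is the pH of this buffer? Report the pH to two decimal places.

pH = 10.03

pKa = −log(1.1 × 10^-10) = 9.959
pH = pKa + log([A⁻]/[HA]) = 9.959 + log(0.13/0.11)
pH = 9.959 + (+0.073) = 10.03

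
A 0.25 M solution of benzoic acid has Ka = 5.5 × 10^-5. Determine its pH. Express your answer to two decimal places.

pH = 2.43

C6H5COOH ⇌ C6H5COO- + H+
Ka = [H+]²/(0.25 − [H+]) = 5.5 × 10^-5
Since Ka ≪ C₀, [H+] ≈ √(Ka·C₀) = 3.71 × 10^-3 M.
pH = −log[H+] = −log(3.71 × 10^-3) = 2.43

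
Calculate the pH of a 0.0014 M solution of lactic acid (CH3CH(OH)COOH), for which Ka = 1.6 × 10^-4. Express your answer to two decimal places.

pH = 3.40

CH3CH(OH)COOH ⇌ CH3CH(OH)COO- + H+
Ka = [H+]²/(0.0014 − [H+]) = 1.6 × 10^-4
The 5% rule fails; solving [H+]² + Ka·[H+] − Ka·C₀ = 0 exactly:
[H+] = [−0.00016 + √(0.00016² + 8.96e-07)]/2 = 4.00 × 10^-4 M
pH = −log(4.00 × 10^-4) = 3.40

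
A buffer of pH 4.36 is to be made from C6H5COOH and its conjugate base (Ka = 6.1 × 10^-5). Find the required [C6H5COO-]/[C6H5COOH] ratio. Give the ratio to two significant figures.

pKa = -log(6.1 × 10^-5) = 4.215
pH = pKa + log(r) ⇒ log(r) = 4.36 − 4.215 = +0.145
r = [C6H5COO-]/[C6H5COOH] = 10^(+0.145) = 1.4

ratio = 1.4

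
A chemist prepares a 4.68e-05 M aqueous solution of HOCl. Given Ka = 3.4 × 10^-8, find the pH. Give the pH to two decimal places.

pH = 5.90

HOCl ⇌ OCl- + H+
From the ICE table, Ka = [H+]²/(4.68e-05 − [H+]) = 3.4 × 10^-8.
Since Ka ≪ C₀, [H+] ≈ √(Ka·C₀) = 1.26 × 10^-6 M.
([H+]/C₀ = 2.7% < 5%, so the approximation holds.)
pH = −log[H+] = −log(1.26 × 10^-6) = 5.90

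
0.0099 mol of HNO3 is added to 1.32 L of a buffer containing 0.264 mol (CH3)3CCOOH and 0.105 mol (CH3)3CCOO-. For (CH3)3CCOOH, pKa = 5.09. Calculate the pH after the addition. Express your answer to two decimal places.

pH = 4.63

Added H+ converts (CH3)3CCOO- to (CH3)3CCOOH: (CH3)3CCOOH → 0.274 mol, (CH3)3CCOO- → 0.0951 mol.
Henderson–Hasselbalch with mole ratio 0.0951/0.274: pH = 5.09 + (-0.460)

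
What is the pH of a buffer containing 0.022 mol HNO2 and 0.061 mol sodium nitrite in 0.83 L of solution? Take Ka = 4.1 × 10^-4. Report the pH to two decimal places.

pKa = −log(4.1 × 10^-4) = 3.387
Henderson–Hasselbalch: pH = pKa + log([NO2-]/[HNO2]) = 3.387 + log(0.061/0.022)
pH = 3.387 + (+0.443) = 3.83

pH = 3.83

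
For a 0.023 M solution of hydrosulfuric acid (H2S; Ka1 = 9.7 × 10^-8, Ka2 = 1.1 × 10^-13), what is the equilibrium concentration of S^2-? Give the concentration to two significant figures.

1.1 × 10^-13 M

First ionization gives [H+] ≈ [HS-] = 4.72 × 10^-5 M.
Second step: Ka2 = [H+][S^2-]/[HS-] ≈ [S^2-] (since [H+] ≈ [HS-]).
So [S^2-] ≈ Ka2.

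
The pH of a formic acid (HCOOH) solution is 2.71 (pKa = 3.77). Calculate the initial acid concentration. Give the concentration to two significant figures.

[H+] = 10^(-2.71) = 1.95 × 10^-3 M = x
Ka = 10^(−3.77) = 1.70 × 10^-4
Ka = x²/(C₀ − x) ⇒ C₀ = x + x²/Ka
C₀ = 1.95 × 10^-3 + (1.95 × 10^-3)²/(1.70 × 10^-4) = 2.43 × 10^-2 M

C₀ = 2.4 × 10^-2 M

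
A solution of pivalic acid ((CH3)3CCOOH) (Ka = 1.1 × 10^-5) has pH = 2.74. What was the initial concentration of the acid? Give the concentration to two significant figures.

C₀ = 3.0 × 10^-1 M

[H+] = 10^(-2.74) = 1.82 × 10^-3 M = x
Ka = x²/(C₀ − x) ⇒ C₀ = x + x²/Ka
C₀ = 1.82 × 10^-3 + (1.82 × 10^-3)²/(1.1 × 10^-5) = 3.03 × 10^-1 M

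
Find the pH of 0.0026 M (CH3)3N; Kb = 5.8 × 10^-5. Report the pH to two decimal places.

(CH3)3N + H2O ⇌ (CH3)3NH+ + OH-
Kb = [OH-]²/(0.0026 − [OH-]) = 5.8 × 10^-5
[OH-] is not negligible relative to C₀; solve [OH-]² + 5.8e-05·[OH-] − 1.51e-07 = 0.
[OH-] = (−Kb + √(Kb² + 4·Kb·C₀))/2 = 3.60 × 10^-4 M
pOH = 3.44, so pH = 14.00 − pOH = 10.56

pH = 10.56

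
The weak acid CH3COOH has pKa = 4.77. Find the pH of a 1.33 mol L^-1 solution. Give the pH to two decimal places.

pH = 2.32

CH3COOH ⇌ CH3COO- + H+
Ka = 10^(−4.77) = 1.70 × 10^-5
Ka = [H+]²/(1.33 − [H+]) = 1.70 × 10^-5
Neglecting [H+] in the denominator: [H+] = √(1.70 × 10^-5 × 1.33) = 4.75 × 10^-3 M
pH = −log(4.75 × 10^-3) = 2.32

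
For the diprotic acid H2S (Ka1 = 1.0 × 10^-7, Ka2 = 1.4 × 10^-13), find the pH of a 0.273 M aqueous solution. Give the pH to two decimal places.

pH = 3.78

Since Ka1 ≫ Ka2, the first ionization dominates [H+].
Ka1 = x²/(0.273 − x) = 1.0 × 10^-7
x ≈ √(1.0 × 10^-7 × 0.273) = 1.65 × 10^-4 M
pH = −log(1.65 × 10^-4) = 3.78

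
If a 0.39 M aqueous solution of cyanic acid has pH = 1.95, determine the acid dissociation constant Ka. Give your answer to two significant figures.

Ka = 3.3 × 10^-4

[H+] = 10^(-1.95) = 1.12 × 10^-2 M
At equilibrium [HA] = 0.39 − 1.12 × 10^-2 = 3.79 × 10^-1 M
Ka = [H+][A-]/[HA] = (1.12 × 10^-2)² / 3.79 × 10^-1 = 3.3 × 10^-4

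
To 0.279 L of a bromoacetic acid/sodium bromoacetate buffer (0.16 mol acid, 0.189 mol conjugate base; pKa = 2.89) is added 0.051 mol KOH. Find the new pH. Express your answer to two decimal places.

pH = 3.23

OH- converts BrCH2COOH to BrCH2COO-: BrCH2COOH → 0.109 mol, BrCH2COO- → 0.24 mol.
pH = pKa + log([A⁻]/[HA]) = 2.89 + log(0.24/0.109) = 2.89 +0.343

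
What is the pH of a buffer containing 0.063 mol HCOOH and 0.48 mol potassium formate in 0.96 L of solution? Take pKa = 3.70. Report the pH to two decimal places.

Henderson–Hasselbalch: pH = pKa + log([HCOO-]/[HCOOH]) = 3.70 + log(0.48/0.063)
pH = 3.70 + (+0.882) = 4.58

pH = 4.58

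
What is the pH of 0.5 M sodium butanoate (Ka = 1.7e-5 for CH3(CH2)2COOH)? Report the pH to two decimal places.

pH = 9.23

CH3(CH2)2COO- is the conjugate base of the weak acid CH3(CH2)2COOH.
Kb = Kw/Ka = 1.0×10^-14 / 1.7 × 10^-5 = 5.88 × 10^-10
Kb = [OH-]²/(0.5 − [OH-]) = 5.88 × 10^-10
Neglecting [OH-] in the denominator: [OH-] = √(5.88 × 10^-10 × 0.5) = 1.71 × 10^-5 M
Check: 0.0034% ionized — well under 5%, approximation valid.
pOH = 4.77, so pH = 14.00 − pOH = 9.23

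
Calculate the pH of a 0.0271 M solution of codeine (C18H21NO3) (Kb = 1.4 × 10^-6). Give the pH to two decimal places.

pH = 10.29

C18H21NO3 + H2O ⇌ C18H22NO3+ + OH-
From the ICE table, Kb = [OH-]²/(0.0271 − [OH-]) = 1.4 × 10^-6.
Neglecting [OH-] in the denominator: [OH-] = √(1.4 × 10^-6 × 0.0271) = 1.95 × 10^-4 M
pOH = −log(1.95 × 10^-4) = 3.71; pH = 14.00 − 3.71 = 10.29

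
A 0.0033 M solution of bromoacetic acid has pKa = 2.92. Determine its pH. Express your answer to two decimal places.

pH = 2.83

BrCH2COOH ⇌ BrCH2COO- + H+
Ka = 10^(−2.92) = 1.20 × 10^-3
From the ICE table, Ka = [H+]²/(0.0033 − [H+]) = 1.20 × 10^-3.
The 5% rule fails; solving [H+]² + Ka·[H+] − Ka·C₀ = 0 exactly:
[H+] = [−0.0012 + √(0.0012² + 1.58e-05)]/2 = 1.48 × 10^-3 M
pH = −log[H+] = −log(1.48 × 10^-3) = 2.83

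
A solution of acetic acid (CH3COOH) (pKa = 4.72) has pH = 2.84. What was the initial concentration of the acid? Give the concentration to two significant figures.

[H+] = 10^(-2.84) = 1.45 × 10^-3 M = x
Ka = 10^(−4.72) = 1.91 × 10^-5
Ka = x²/(C₀ − x) ⇒ C₀ = x + x²/Ka
C₀ = 1.45 × 10^-3 + (1.45 × 10^-3)²/(1.91 × 10^-5) = 1.12 × 10^-1 M

C₀ = 1.1 × 10^-1 M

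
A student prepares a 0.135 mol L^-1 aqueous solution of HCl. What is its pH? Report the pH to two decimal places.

pH = 0.87

HCl is a strong acid and dissociates completely, so [H+] = 0.135 M.
pH = -log(0.135) = 0.87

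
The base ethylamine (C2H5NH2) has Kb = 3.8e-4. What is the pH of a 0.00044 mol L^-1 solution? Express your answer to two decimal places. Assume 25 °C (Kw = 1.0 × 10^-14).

pH = 10.42

C2H5NH2 + H2O ⇌ C2H5NH3+ + OH-
From the ICE table, Kb = x²/(0.00044 − x) = 3.8 × 10^-4.
Here C₀/Kb ≈ 1.16, so the small-x approximation fails. Use the quadratic:
x = (−Kb + √(Kb² + 4·Kb·C₀))/2 = 2.61 × 10^-4 M
pOH = 3.58, so pH = 14.00 − pOH = 10.42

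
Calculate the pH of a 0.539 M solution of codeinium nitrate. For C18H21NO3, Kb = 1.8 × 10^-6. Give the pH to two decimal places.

pH = 4.26

C18H22NO3+ is the conjugate acid of the weak base C18H21NO3.
Ka = Kw/Kb = 1.0×10^-14 / 1.8 × 10^-6 = 5.56 × 10^-9
Let x = [H+] at equilibrium. Ka = x²/(0.539 − x).
Neglecting x in the denominator: x = √(5.56 × 10^-9 × 0.539) = 5.47 × 10^-5 M
pH = −log[H+] = −log(5.47 × 10^-5) = 4.26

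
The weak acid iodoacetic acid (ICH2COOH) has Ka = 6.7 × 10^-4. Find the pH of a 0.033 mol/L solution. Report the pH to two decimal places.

pH = 2.36

ICH2COOH ⇌ ICH2COO- + H+
Ka = x²/(0.033 − x) = 6.7 × 10^-4
x is not negligible relative to C₀; solve x² + 0.00067·x − 2.21e-05 = 0.
x = [−0.00067 + √(0.00067² + 8.84e-05)]/2 = 4.38 × 10^-3 M
pH = −log[H+] = −log(4.38 × 10^-3) = 2.36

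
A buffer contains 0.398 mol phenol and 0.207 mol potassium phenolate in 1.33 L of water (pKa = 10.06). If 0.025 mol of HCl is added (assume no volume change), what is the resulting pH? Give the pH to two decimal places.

Added H+ converts C6H5O- to C6H5OH: C6H5OH → 0.423 mol, C6H5O- → 0.182 mol.
Henderson–Hasselbalch with mole ratio 0.182/0.423: pH = 10.06 + (-0.366)

pH = 9.69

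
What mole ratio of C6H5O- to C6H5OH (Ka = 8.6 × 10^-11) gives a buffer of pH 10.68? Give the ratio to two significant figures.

pKa = -log(8.6 × 10^-11) = 10.066
pH = pKa + log(r) ⇒ log(r) = 10.68 − 10.066 = +0.614
r = [C6H5O-]/[C6H5OH] = 10^(+0.614) = 4.11

ratio = 4.1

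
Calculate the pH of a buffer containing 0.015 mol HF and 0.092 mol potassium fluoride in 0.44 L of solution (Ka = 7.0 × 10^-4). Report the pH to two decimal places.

pH = 3.94

pKa = −log(7.0 × 10^-4) = 3.155
Using pH = pKa + log([base]/[acid]) with [base]/[acid] = 0.092/0.015:
pH = 3.155 + (+0.788) = 3.94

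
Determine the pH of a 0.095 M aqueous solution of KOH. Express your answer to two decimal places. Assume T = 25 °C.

pH = 12.98

KOH is a strong base; [OH-] = 0.095 M.
pOH = -log(0.095) = 1.02
pH = 14.00 - 1.02 = 12.98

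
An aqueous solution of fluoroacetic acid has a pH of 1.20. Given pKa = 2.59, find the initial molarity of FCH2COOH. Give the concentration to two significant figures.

[H+] = 10^(-1.20) = 6.31 × 10^-2 M = x
Ka = 10^(−2.59) = 2.57 × 10^-3
Ka = x²/(C₀ − x) ⇒ C₀ = x + x²/Ka
C₀ = 6.31 × 10^-2 + (6.31 × 10^-2)²/(2.57 × 10^-3) = 1.61 M

C₀ = 1.6 M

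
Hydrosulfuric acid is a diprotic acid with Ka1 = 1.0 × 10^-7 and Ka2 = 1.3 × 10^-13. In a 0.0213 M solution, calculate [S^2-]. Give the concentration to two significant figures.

1.3 × 10^-13 M

First ionization gives [H+] ≈ [HS-] = 4.62 × 10^-5 M.
Second step: Ka2 = [H+][S^2-]/[HS-] ≈ [S^2-] (since [H+] ≈ [HS-]).
So [S^2-] ≈ Ka2.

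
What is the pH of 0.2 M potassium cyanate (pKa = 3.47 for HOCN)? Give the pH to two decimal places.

OCN- is the conjugate base of the weak acid HOCN.
Ka = 10^(−3.47) = 3.39 × 10^-4
Kb = Kw/Ka = 1.0×10^-14 / 3.39 × 10^-4 = 2.95 × 10^-11
From the ICE table, Kb = x²/(0.2 − x) = 2.95 × 10^-11.
Assume x ≪ 0.2: x ≈ √(2.95 × 10^-11 × 0.2) = 2.43 × 10^-6 M
pOH = −log(2.43 × 10^-6) = 5.61; pH = 14.00 − 5.61 = 8.39

pH = 8.39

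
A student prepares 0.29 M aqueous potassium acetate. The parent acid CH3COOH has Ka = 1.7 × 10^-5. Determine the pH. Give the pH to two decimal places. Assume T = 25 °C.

pH = 9.12

CH3COO- is the conjugate base of the weak acid CH3COOH.
Kb = Kw/Ka = 1.0×10^-14 / 1.7 × 10^-5 = 5.88 × 10^-10
From the ICE table, Kb = [OH-]²/(0.29 − [OH-]) = 5.88 × 10^-10.
Assume [OH-] ≪ 0.29: [OH-] ≈ √(5.88 × 10^-10 × 0.29) = 1.31 × 10^-5 M
Check: 0.0045% ionized — well under 5%, approximation valid.
pOH = −log(1.31 × 10^-5) = 4.88; pH = 14.00 − 4.88 = 9.12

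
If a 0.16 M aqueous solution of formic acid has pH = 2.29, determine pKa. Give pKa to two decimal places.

pKa = 3.77

[H+] = 10^(-2.29) = 5.13 × 10^-3 M
At equilibrium [HA] = 0.16 − 5.13 × 10^-3 = 1.55 × 10^-1 M
Ka = [H+][A-]/[HA] = (5.13 × 10^-3)² / 1.55 × 10^-1 = 1.70 × 10^-4
pKa = -log(1.70 × 10^-4) = 3.77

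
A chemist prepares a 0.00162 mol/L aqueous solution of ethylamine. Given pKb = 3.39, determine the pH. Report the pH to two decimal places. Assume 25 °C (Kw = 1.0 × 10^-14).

C2H5NH2 + H2O ⇌ C2H5NH3+ + OH-
Kb = 10^(−3.39) = 4.07 × 10^-4
From the ICE table, Kb = [OH-]²/(0.00162 − [OH-]) = 4.07 × 10^-4.
Here C₀/Kb ≈ 3.98, so the small-[OH-] approximation fails. Use the quadratic:
[OH-] = [−0.000407 + √(0.000407² + 2.64e-06)]/2 = 6.34 × 10^-4 M
pOH = −log(6.34 × 10^-4) = 3.20; pH = 14.00 − 3.20 = 10.80

pH = 10.80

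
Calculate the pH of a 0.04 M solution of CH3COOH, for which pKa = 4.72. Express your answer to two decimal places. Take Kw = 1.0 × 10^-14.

pH = 3.06

CH3COOH ⇌ CH3COO- + H+
Ka = 10^(−4.72) = 1.91 × 10^-5
From the ICE table, Ka = [H+]²/(0.04 − [H+]) = 1.91 × 10^-5.
Since Ka ≪ C₀, [H+] ≈ √(Ka·C₀) = 8.74 × 10^-4 M.
Check: 2.2% ionized — well under 5%, approximation valid.
pH = −log(8.74 × 10^-4) = 3.06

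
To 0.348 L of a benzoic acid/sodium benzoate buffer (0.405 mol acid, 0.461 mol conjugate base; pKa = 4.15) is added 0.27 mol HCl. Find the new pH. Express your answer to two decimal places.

After neutralization: n(C6H5COOH) = 0.675 mol, n(C6H5COO-) = 0.191 mol.
pH = pKa + log([A⁻]/[HA]) = 4.15 + log(0.191/0.675) = 4.15 -0.548

pH = 3.60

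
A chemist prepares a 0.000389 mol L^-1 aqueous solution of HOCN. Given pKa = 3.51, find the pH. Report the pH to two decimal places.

pH = 3.65

HOCN ⇌ OCN- + H+
Ka = 10^(−3.51) = 3.09 × 10^-4
Let x = [H+] at equilibrium. Ka = x²/(0.000389 − x).
Here C₀/Ka ≈ 1.26, so the small-x approximation fails. Use the quadratic:
x = (−Ka + √(Ka² + 4·Ka·C₀))/2 = 2.25 × 10^-4 M
pH = −log[H+] = −log(2.25 × 10^-4) = 3.65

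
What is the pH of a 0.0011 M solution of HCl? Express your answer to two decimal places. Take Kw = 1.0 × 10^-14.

HCl is a strong acid and dissociates completely, so [H+] = 0.0011 M.
pH = -log(0.0011) = 2.96

pH = 2.96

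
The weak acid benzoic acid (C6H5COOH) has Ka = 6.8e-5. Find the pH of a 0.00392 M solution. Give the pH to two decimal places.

pH = 3.32

C6H5COOH ⇌ C6H5COO- + H+
From the ICE table, Ka = [H+]²/(0.00392 − [H+]) = 6.8 × 10^-5.
Here C₀/Ka ≈ 57.6, so the small-[H+] approximation fails. Use the quadratic:
[H+] = [−6.8e-05 + √(6.8e-05² + 1.07e-06)]/2 = 4.83 × 10^-4 M
pH = −log(4.83 × 10^-4) = 3.32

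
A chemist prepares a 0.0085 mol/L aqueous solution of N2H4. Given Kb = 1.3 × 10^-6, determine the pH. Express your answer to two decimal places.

N2H4 + H2O ⇌ N2H5+ + OH-
From the ICE table, Kb = [OH-]²/(0.0085 − [OH-]) = 1.3 × 10^-6.
Neglecting [OH-] in the denominator: [OH-] = √(1.3 × 10^-6 × 0.0085) = 1.05 × 10^-4 M
pOH = −log(1.05 × 10^-4) = 3.98; pH = 14.00 − 3.98 = 10.02

pH = 10.02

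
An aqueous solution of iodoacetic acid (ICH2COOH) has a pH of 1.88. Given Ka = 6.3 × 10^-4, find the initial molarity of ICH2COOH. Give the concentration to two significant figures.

[H+] = 10^(-1.88) = 1.32 × 10^-2 M = x
Ka = x²/(C₀ − x) ⇒ C₀ = x + x²/Ka
C₀ = 1.32 × 10^-2 + (1.32 × 10^-2)²/(6.3 × 10^-4) = 2.90 × 10^-1 M

C₀ = 2.9 × 10^-1 M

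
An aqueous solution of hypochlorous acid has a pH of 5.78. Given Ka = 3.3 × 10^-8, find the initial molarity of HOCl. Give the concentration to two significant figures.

[H+] = 10^(-5.78) = 1.66 × 10^-6 M = x
Ka = x²/(C₀ − x) ⇒ C₀ = x + x²/Ka
C₀ = 1.66 × 10^-6 + (1.66 × 10^-6)²/(3.3 × 10^-8) = 8.52 × 10^-5 M

C₀ = 8.5 × 10^-5 M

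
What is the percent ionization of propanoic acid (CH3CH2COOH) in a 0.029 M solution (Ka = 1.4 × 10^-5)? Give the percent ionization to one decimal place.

CH3CH2COOH ⇌ CH3CH2COO- + H+; let x = [H+] at equilibrium.
x ≈ √(Ka·C₀) = √(1.4 × 10^-5 × 0.029) = 6.37 × 10^-4 M
% ionization = x/C₀ × 100% = 6.37 × 10^-4/0.029 × 100% = 2.2%

2.2%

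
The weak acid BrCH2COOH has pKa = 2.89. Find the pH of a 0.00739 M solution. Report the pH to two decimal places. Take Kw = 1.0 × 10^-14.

BrCH2COOH ⇌ BrCH2COO- + H+
Ka = 10^(−2.89) = 1.29 × 10^-3
From the ICE table, Ka = [H+]²/(0.00739 − [H+]) = 1.29 × 10^-3.
Here C₀/Ka ≈ 5.73, so the small-[H+] approximation fails. Use the quadratic:
[H+] = (−Ka + √(Ka² + 4·Ka·C₀))/2 = 2.51 × 10^-3 M
pH = −log(2.51 × 10^-3) = 2.60

pH = 2.60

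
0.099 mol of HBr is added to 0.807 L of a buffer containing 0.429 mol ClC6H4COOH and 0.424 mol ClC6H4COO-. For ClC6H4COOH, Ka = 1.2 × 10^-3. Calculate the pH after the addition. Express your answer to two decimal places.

pH = 2.71

Added H+ converts ClC6H4COO- to ClC6H4COOH: ClC6H4COOH → 0.528 mol, ClC6H4COO- → 0.325 mol.
pKa = −log(1.2 × 10^-3) = 2.921
Henderson–Hasselbalch with mole ratio 0.325/0.528: pH = 2.921 + (-0.211)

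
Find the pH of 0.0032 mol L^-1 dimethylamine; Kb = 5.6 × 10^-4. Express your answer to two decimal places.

pH = 11.04

(CH3)2NH + H2O ⇌ (CH3)2NH2+ + OH-
From the ICE table, Kb = x²/(0.0032 − x) = 5.6 × 10^-4.
The 5% rule fails; solving x² + Kb·x − Kb·C₀ = 0 exactly:
x = [−0.00056 + √(0.00056² + 7.17e-06)]/2 = 1.09 × 10^-3 M
pOH = 2.96, so pH = 14.00 − pOH = 11.04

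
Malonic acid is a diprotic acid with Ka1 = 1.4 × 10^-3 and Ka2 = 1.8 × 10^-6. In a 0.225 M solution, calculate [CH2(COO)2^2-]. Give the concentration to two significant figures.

First ionization gives [H+] ≈ [CH2(COOH)COO-] = 1.71 × 10^-2 M.
Second step: Ka2 = [H+][CH2(COO)2^2-]/[CH2(COOH)COO-] ≈ [CH2(COO)2^2-] (since [H+] ≈ [CH2(COOH)COO-]).
So [CH2(COO)2^2-] ≈ Ka2.

1.8 × 10^-6 M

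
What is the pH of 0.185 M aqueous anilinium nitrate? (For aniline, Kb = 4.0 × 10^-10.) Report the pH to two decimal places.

pH = 2.67

C6H5NH3+ is the conjugate acid of the weak base C6H5NH2.
Ka = Kw/Kb = 1.0×10^-14 / 4.0 × 10^-10 = 2.50 × 10^-5
Let x = [H+] at equilibrium. Ka = x²/(0.185 − x).
Neglecting x in the denominator: x = √(2.50 × 10^-5 × 0.185) = 2.15 × 10^-3 M
pH = −log[H+] = −log(2.15 × 10^-3) = 2.67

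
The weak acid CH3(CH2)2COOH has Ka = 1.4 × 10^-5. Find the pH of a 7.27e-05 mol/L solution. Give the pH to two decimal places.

CH3(CH2)2COOH ⇌ CH3(CH2)2COO- + H+
Let x = [H+] at equilibrium. Ka = x²/(7.27e-05 − x).
Here C₀/Ka ≈ 5.19, so the small-x approximation fails. Use the quadratic:
x = [−1.4e-05 + √(1.4e-05² + 4.07e-09)]/2 = 2.57 × 10^-5 M
pH = −log[H+] = −log(2.57 × 10^-5) = 4.59

pH = 4.59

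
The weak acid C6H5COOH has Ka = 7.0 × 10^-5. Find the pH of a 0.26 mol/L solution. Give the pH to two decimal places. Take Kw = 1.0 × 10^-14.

C6H5COOH ⇌ C6H5COO- + H+
From the ICE table, Ka = x²/(0.26 − x) = 7.0 × 10^-5.
Assume x ≪ 0.26: x ≈ √(7.0 × 10^-5 × 0.26) = 4.27 × 10^-3 M
pH = −log[H+] = −log(4.27 × 10^-3) = 2.37

pH = 2.37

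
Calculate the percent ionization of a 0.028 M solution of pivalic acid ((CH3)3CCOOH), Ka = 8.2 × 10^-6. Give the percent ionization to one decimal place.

(CH3)3CCOOH ⇌ (CH3)3CCOO- + H+; let x = [H+] at equilibrium.
x ≈ √(Ka·C₀) = √(8.2 × 10^-6 × 0.028) = 4.79 × 10^-4 M
% ionization = x/C₀ × 100% = 4.79 × 10^-4/0.028 × 100% = 1.7%

1.7%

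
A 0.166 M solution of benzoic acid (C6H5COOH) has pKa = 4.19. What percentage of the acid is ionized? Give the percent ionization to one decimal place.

C6H5COOH ⇌ C6H5COO- + H+; let x = [H+] at equilibrium.
Ka = 10^(−4.19) = 6.46 × 10^-5
x ≈ √(Ka·C₀) = √(6.46 × 10^-5 × 0.166) = 3.27 × 10^-3 M
Fraction ionized = 3.27 × 10^-3 / 0.166 = 0.0197 → 2.0%

2.0%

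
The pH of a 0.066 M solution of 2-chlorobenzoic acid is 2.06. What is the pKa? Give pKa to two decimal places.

pKa = 2.88

[H+] = 10^(-2.06) = 8.71 × 10^-3 M
At equilibrium [HA] = 0.066 − 8.71 × 10^-3 = 5.73 × 10^-2 M
Ka = [H+][A-]/[HA] = (8.71 × 10^-3)² / 5.73 × 10^-2 = 1.32 × 10^-3
pKa = -log(1.32 × 10^-3) = 2.88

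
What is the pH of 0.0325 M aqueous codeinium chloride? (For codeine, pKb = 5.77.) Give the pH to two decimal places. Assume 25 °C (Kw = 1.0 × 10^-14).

pH = 4.86

C18H22NO3+ is the conjugate acid of the weak base C18H21NO3.
Kb = 10^(−5.77) = 1.70 × 10^-6
Ka = Kw/Kb = 1.0×10^-14 / 1.70 × 10^-6 = 5.88 × 10^-9
From the ICE table, Ka = [H+]²/(0.0325 − [H+]) = 5.88 × 10^-9.
Neglecting [H+] in the denominator: [H+] = √(5.88 × 10^-9 × 0.0325) = 1.38 × 10^-5 M
([H+]/C₀ = 0.043% < 5%, so the approximation holds.)
pH = −log(1.38 × 10^-5) = 4.86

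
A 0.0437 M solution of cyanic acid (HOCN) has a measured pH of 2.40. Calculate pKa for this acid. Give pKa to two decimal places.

[H+] = 10^(-2.40) = 3.98 × 10^-3 M
At equilibrium [HA] = 0.0437 − 3.98 × 10^-3 = 3.97 × 10^-2 M
Ka = [H+][A-]/[HA] = (3.98 × 10^-3)² / 3.97 × 10^-2 = 3.99 × 10^-4
pKa = -log(3.99 × 10^-4) = 3.40

pKa = 3.40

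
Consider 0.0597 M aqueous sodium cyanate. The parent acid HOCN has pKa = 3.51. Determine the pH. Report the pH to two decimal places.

pH = 8.14

OCN- is the conjugate base of the weak acid HOCN.
Ka = 10^(−3.51) = 3.09 × 10^-4
Kb = Kw/Ka = 1.0×10^-14 / 3.09 × 10^-4 = 3.24 × 10^-11
Kb = [OH-]²/(0.0597 − [OH-]) = 3.24 × 10^-11
Neglecting [OH-] in the denominator: [OH-] = √(3.24 × 10^-11 × 0.0597) = 1.39 × 10^-6 M
pOH = −log(1.39 × 10^-6) = 5.86; pH = 14.00 − 5.86 = 8.14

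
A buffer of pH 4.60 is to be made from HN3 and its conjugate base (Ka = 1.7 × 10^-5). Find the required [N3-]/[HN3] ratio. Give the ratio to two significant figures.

pKa = -log(1.7 × 10^-5) = 4.770
pH = pKa + log(r) ⇒ log(r) = 4.60 − 4.770 = -0.170
r = [N3-]/[HN3] = 10^(-0.170) = 0.676

ratio = 0.68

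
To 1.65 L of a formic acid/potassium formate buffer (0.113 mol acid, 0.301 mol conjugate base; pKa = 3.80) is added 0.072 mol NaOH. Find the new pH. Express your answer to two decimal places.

OH- converts HCOOH to HCOO-: HCOOH → 0.041 mol, HCOO- → 0.373 mol.
Henderson–Hasselbalch with mole ratio 0.373/0.041: pH = 3.80 + (+0.959)

pH = 4.76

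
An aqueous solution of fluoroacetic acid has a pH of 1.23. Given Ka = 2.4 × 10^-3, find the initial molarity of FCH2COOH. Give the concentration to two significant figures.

C₀ = 1.5 M

[H+] = 10^(-1.23) = 5.89 × 10^-2 M = x
Ka = x²/(C₀ − x) ⇒ C₀ = x + x²/Ka
C₀ = 5.89 × 10^-2 + (5.89 × 10^-2)²/(2.4 × 10^-3) = 1.50 M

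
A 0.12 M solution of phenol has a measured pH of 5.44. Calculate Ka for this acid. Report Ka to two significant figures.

Ka = 1.1 × 10^-10

[H+] = 10^(-5.44) = 3.63 × 10^-6 M
At equilibrium [HA] = 0.12 − 3.63 × 10^-6 = 1.20 × 10^-1 M
Ka = [H+][A-]/[HA] = (3.63 × 10^-6)² / 1.20 × 10^-1 = 1.1 × 10^-10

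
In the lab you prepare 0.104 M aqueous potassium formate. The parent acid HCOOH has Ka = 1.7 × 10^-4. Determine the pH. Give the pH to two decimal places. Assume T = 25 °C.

pH = 8.39

HCOO- is the conjugate base of the weak acid HCOOH.
Kb = Kw/Ka = 1.0×10^-14 / 1.7 × 10^-4 = 5.88 × 10^-11
From the ICE table, Kb = x²/(0.104 − x) = 5.88 × 10^-11.
Since Kb ≪ C₀, x ≈ √(Kb·C₀) = 2.47 × 10^-6 M.
Check: 0.0024% ionized — well under 5%, approximation valid.
pOH = −log(2.47 × 10^-6) = 5.61; pH = 14.00 − 5.61 = 8.39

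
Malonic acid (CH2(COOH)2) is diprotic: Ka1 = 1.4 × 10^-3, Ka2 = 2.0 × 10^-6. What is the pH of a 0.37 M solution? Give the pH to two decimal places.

Since Ka1 ≫ Ka2, the first ionization dominates [H+].
Ka1 = x²/(0.37 − x) = 1.4 × 10^-3
Solving the quadratic: x = (−Ka1 + √(Ka1² + 4·Ka1·C₀))/2 = 2.21 × 10^-2 M
pH = −log(2.21 × 10^-2) = 1.66

pH = 1.66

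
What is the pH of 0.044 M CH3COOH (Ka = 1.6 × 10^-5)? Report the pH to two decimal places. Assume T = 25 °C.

CH3COOH ⇌ CH3COO- + H+
Ka = [H+]²/(0.044 − [H+]) = 1.6 × 10^-5
Since Ka ≪ C₀, [H+] ≈ √(Ka·C₀) = 8.39 × 10^-4 M.
([H+]/C₀ = 1.9% < 5%, so the approximation holds.)
pH = −log(8.39 × 10^-4) = 3.08

pH = 3.08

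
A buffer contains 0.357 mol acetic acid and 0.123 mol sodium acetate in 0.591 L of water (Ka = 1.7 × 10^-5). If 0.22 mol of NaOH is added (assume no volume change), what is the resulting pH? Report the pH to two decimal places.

pH = 5.17

After neutralization: n(CH3COOH) = 0.137 mol, n(CH3COO-) = 0.343 mol.
pKa = −log(1.7 × 10^-5) = 4.770
pH = pKa + log(n_CH3COO-/n_CH3COOH) = 4.770 + log(0.343/0.137) = 4.770 + (+0.399)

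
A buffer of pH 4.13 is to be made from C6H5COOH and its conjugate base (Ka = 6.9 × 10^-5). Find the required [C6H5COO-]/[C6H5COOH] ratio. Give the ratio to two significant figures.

pKa = -log(6.9 × 10^-5) = 4.161
pH = pKa + log(r) ⇒ log(r) = 4.13 − 4.161 = -0.031
r = [C6H5COO-]/[C6H5COOH] = 10^(-0.031) = 0.931

ratio = 0.93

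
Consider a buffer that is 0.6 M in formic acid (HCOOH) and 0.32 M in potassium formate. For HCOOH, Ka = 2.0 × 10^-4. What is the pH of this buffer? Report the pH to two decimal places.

pH = 3.43

pKa = −log(2.0 × 10^-4) = 3.699
pH = pKa + log([A⁻]/[HA]) = 3.699 + log(0.32/0.6)
pH = 3.699 + (-0.273) = 3.43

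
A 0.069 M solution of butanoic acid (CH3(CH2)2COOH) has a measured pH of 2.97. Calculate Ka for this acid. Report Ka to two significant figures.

Ka = 1.7 × 10^-5

[H+] = 10^(-2.97) = 1.07 × 10^-3 M
At equilibrium [HA] = 0.069 − 1.07 × 10^-3 = 6.79 × 10^-2 M
Ka = [H+][A-]/[HA] = (1.07 × 10^-3)² / 6.79 × 10^-2 = 1.7 × 10^-5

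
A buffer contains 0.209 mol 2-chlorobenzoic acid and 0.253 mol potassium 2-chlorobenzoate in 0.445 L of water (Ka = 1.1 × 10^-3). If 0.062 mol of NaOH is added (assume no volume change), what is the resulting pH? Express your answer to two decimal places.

pH = 3.29

After neutralization: n(ClC6H4COOH) = 0.147 mol, n(ClC6H4COO-) = 0.315 mol.
pKa = −log(1.1 × 10^-3) = 2.959
pH = pKa + log(n_ClC6H4COO-/n_ClC6H4COOH) = 2.959 + log(0.315/0.147) = 2.959 + (+0.331)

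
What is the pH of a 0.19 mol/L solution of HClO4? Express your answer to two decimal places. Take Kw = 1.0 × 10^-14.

pH = 0.72

HClO4 is a strong acid and dissociates completely, so [H+] = 0.19 M.
pH = -log(0.19) = 0.72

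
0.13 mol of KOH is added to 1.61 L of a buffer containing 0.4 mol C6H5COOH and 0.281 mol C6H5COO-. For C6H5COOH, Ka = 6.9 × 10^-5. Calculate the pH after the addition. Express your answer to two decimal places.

pH = 4.34

OH- converts C6H5COOH to C6H5COO-: C6H5COOH → 0.27 mol, C6H5COO- → 0.411 mol.
pKa = −log(6.9 × 10^-5) = 4.161
pH = pKa + log(n_C6H5COO-/n_C6H5COOH) = 4.161 + log(0.411/0.27) = 4.161 + (+0.182)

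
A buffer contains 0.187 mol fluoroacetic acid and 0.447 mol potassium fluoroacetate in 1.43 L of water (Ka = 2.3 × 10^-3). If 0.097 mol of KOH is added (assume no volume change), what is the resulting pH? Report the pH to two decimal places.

pH = 3.42

After neutralization: n(FCH2COOH) = 0.09 mol, n(FCH2COO-) = 0.544 mol.
pKa = −log(2.3 × 10^-3) = 2.638
Henderson–Hasselbalch with mole ratio 0.544/0.09: pH = 2.638 + (+0.781)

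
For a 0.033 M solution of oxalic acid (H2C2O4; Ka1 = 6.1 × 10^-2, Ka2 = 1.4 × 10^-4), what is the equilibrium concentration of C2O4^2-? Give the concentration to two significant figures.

1.4 × 10^-4 M

First ionization gives [H+] ≈ [HC2O4-] = 2.38 × 10^-2 M.
Second step: Ka2 = [H+][C2O4^2-]/[HC2O4-] ≈ [C2O4^2-] (since [H+] ≈ [HC2O4-]).
So [C2O4^2-] ≈ Ka2.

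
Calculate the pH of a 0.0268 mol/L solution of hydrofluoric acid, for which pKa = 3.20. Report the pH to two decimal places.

HF ⇌ F- + H+
Ka = 10^(−3.20) = 6.31 × 10^-4
Ka = [H+]²/(0.0268 − [H+]) = 6.31 × 10^-4
[H+] is not negligible relative to C₀; solve [H+]² + 0.000631·[H+] − 1.69e-05 = 0.
[H+] = [−0.000631 + √(0.000631² + 6.76e-05)]/2 = 3.81 × 10^-3 M
pH = −log[H+] = −log(3.81 × 10^-3) = 2.42

pH = 2.42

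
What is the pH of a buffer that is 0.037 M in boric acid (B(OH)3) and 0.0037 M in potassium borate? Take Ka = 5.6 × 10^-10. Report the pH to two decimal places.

pH = 8.25

pKa = −log(5.6 × 10^-10) = 9.252
pH = pKa + log([A⁻]/[HA]) = 9.252 + log(0.0037/0.037)
pH = 9.252 + (-1.000) = 8.25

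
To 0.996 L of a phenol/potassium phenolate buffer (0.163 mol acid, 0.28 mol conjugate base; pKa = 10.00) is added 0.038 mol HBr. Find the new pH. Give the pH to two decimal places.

pH = 10.08

After neutralization: n(C6H5OH) = 0.201 mol, n(C6H5O-) = 0.242 mol.
pH = pKa + log(n_C6H5O-/n_C6H5OH) = 10.00 + log(0.242/0.201) = 10.00 + (+0.081)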